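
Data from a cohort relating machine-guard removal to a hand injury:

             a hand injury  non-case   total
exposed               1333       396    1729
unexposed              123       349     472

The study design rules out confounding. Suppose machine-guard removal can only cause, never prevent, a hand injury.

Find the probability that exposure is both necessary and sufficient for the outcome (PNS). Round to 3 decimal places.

PNS ≈ 0.510

p₁ = P(outcome | exposed) = 1333/1729 = 0.77097
p₀ = P(outcome | unexposed) = 123/472 = 0.26059
Under exogeneity and monotonicity, PNS = p₁ − p₀.
PNS = 0.77097 − 0.26059 = 0.51037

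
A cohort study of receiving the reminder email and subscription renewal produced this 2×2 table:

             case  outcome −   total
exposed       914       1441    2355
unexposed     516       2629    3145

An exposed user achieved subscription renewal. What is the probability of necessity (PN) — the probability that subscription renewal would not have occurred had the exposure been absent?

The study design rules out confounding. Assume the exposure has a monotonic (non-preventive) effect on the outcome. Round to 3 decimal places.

PN ≈ 0.577

p₁ = P(outcome | exposed) = 914/2355 = 0.38811
p₀ = P(outcome | unexposed) = 516/3145 = 0.16407
Under exogeneity and monotonicity, PN = (p₁ − p₀) / p₁.
PN = (0.38811 − 0.16407) / 0.38811 = 0.22404 / 0.38811 ≈ 0.5773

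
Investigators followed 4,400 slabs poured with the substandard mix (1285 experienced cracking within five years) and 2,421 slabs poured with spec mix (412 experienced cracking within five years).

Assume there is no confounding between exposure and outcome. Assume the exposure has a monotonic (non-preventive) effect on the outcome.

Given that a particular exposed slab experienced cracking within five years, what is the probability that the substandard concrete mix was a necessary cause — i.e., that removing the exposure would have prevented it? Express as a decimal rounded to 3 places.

p₁ = P(outcome | exposed) = 1285/4400 = 0.29205
p₀ = P(outcome | unexposed) = 412/2421 = 0.17018
Under exogeneity and monotonicity, PN = (p₁ − p₀) / p₁.
PN = (0.29205 − 0.17018) / 0.29205 = 0.12187 / 0.29205 ≈ 0.4173

PN ≈ 0.417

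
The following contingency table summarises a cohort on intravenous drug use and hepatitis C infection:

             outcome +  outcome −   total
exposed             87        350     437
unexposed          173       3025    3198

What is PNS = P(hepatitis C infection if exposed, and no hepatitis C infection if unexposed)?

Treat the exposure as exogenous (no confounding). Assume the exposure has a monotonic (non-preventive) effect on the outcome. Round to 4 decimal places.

PNS ≈ 0.1450

p₁ = P(outcome | exposed) = 87/437 = 0.19908
p₀ = P(outcome | unexposed) = 173/3198 = 0.054096
Under exogeneity and monotonicity, PNS = p₁ − p₀.
PNS = 0.19908 − 0.054096 = 0.14499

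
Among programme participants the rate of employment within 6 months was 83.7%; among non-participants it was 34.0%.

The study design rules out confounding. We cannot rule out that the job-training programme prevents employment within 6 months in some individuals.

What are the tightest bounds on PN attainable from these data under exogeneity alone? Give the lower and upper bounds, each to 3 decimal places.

0.594 ≤ PN ≤ 0.789

p₁ = 0.837, p₀ = 0.34.
Under exogeneity alone the bounds on PN are max{0,(p₁−p₀)/p₁} ≤ PN ≤ min{1,(1−p₀)/p₁}.
  lower = (p₁ − p₀)/p₁ = 0.497 / 0.837 ≈ 0.5938
  upper = min{1, (1 − p₀)/p₁} = 0.66 / 0.837 ≈ 0.7885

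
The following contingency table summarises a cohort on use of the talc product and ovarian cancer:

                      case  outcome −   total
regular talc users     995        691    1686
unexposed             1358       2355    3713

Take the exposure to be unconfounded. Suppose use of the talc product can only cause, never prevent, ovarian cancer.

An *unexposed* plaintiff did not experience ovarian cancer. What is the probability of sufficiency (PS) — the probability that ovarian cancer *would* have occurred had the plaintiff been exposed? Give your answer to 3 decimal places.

p₁ = P(outcome | exposed) = 995/1686 = 0.59015
p₀ = P(outcome | unexposed) = 1358/3713 = 0.36574
Under exogeneity and monotonicity, PS = (p₁ − p₀)/(1 − p₀).
PS = (0.59015 − 0.36574) / 0.63426 ≈ 0.3538

PS ≈ 0.354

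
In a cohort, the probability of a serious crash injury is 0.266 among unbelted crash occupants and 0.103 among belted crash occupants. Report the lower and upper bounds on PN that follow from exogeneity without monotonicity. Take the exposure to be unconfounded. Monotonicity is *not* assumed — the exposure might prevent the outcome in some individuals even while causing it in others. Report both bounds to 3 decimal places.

Let p₁ = 0.266, p₀ = 0.103.
Under exogeneity alone the bounds on PN are max{0,(p₁−p₀)/p₁} ≤ PN ≤ min{1,(1−p₀)/p₁}.
  lower = (p₁ − p₀)/p₁ = 0.163 / 0.266 ≈ 0.6128
  upper = min{1, (1 − p₀)/p₁} = 0.897 / 0.266 ≈ 3.3722 → capped at 1

0.613 ≤ PN ≤ 1.000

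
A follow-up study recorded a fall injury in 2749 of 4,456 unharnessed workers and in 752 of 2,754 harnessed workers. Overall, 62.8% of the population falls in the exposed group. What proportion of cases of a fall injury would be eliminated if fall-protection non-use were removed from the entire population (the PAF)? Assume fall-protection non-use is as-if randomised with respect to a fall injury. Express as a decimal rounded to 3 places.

PAF ≈ 0.442

p₁ = P(outcome | exposed) = 2749/4456 = 0.61692
p₀ = P(outcome | unexposed) = 752/2754 = 0.27306
Overall risk P(Y=1) = π·p₁ + (1−π)·p₀ = 0.628×0.61692 + 0.372×0.27306 = 0.489.
Under exogeneity, PAF = [P(Y=1) − p₀] / P(Y=1).
PAF = (0.489 − 0.27306) / 0.489 ≈ 0.4416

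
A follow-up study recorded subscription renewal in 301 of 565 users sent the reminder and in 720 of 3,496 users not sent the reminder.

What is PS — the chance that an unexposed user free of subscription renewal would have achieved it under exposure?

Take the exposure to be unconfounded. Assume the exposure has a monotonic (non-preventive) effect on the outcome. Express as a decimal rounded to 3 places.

p₁ = P(outcome | exposed) = 301/565 = 0.53274
p₀ = P(outcome | unexposed) = 720/3496 = 0.20595
Under exogeneity and monotonicity, PS = (p₁ − p₀) / (1 − p₀).
PS = (0.53274 − 0.20595) / (1 − 0.20595) = 0.32679 / 0.79405 ≈ 0.4116

PS ≈ 0.412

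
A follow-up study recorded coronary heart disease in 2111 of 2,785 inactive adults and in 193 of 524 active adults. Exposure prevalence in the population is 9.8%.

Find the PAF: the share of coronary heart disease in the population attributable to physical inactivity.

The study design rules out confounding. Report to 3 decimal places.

p₁ = P(outcome | exposed) = 2111/2785 = 0.75799
p₀ = P(outcome | unexposed) = 193/524 = 0.36832
Overall risk P(Y=1) = π·p₁ + (1−π)·p₀ = 0.098×0.75799 + 0.902×0.36832 = 0.40651.
Under exogeneity, PAF = [P(Y=1) − p₀] / P(Y=1).
PAF = (0.40651 − 0.36832) / 0.40651 ≈ 0.0939

PAF ≈ 0.094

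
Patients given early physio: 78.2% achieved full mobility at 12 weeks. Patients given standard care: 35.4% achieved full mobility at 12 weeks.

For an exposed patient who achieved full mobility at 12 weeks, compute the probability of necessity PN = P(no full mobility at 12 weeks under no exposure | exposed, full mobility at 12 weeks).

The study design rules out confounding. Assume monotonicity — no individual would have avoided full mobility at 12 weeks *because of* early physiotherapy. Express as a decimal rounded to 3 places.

PN ≈ 0.547

p₁ = 0.782, p₀ = 0.354.
Under exogeneity and monotonicity, PN = (p₁ − p₀) / p₁.
PN = (0.782 − 0.354) / 0.782 = 0.428 / 0.782 ≈ 0.5473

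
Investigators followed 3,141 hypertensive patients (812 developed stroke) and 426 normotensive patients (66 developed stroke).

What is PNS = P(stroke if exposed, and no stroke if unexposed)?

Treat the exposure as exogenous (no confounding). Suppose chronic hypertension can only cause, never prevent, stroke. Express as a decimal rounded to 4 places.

PNS ≈ 0.1036

p₁ = P(outcome | exposed) = 812/3141 = 0.25852
p₀ = P(outcome | unexposed) = 66/426 = 0.15493
Under exogeneity and monotonicity, PNS = p₁ − p₀.
PNS = 0.25852 − 0.15493 = 0.10359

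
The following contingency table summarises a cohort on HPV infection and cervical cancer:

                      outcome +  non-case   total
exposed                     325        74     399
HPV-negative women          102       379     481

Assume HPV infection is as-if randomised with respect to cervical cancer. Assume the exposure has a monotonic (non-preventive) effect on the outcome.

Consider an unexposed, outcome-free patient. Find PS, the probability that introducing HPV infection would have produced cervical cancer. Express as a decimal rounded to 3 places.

p₁ = P(outcome | exposed) = 325/399 = 0.81454
p₀ = P(outcome | unexposed) = 102/481 = 0.21206
Under exogeneity and monotonicity, PS = (p₁ − p₀) / (1 − p₀).
PS = (0.81454 − 0.21206) / (1 − 0.21206) = 0.60248 / 0.78794 ≈ 0.7646

PS ≈ 0.765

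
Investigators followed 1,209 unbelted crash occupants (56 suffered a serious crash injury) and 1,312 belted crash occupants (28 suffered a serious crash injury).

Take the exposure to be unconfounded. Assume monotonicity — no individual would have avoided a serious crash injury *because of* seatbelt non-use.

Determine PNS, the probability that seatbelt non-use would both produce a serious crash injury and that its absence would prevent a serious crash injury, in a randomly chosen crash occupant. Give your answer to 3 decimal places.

PNS ≈ 0.025

p₁ = P(outcome | exposed) = 56/1209 = 0.046319
p₀ = P(outcome | unexposed) = 28/1312 = 0.021341
Under exogeneity and monotonicity, PNS = p₁ − p₀.
PNS = 0.046319 − 0.021341 = 0.024978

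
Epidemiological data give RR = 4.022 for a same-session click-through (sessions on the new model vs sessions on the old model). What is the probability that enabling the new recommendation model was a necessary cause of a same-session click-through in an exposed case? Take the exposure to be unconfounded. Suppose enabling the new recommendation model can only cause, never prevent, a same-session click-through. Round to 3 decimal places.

PN ≈ 0.751

Under exogeneity and monotonicity, PN = (RR − 1) / RR = 1 − 1/RR.
PN = (4.022 − 1) / 4.022 = 3.022 / 4.022 ≈ 0.7514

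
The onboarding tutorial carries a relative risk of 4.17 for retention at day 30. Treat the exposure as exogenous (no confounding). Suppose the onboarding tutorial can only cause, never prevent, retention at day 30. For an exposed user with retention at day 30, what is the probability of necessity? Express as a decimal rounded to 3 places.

Under exogeneity and monotonicity, PN = (RR − 1) / RR = 1 − 1/RR.
PN = (4.17 − 1) / 4.17 = 3.17 / 4.17 ≈ 0.7602

PN ≈ 0.760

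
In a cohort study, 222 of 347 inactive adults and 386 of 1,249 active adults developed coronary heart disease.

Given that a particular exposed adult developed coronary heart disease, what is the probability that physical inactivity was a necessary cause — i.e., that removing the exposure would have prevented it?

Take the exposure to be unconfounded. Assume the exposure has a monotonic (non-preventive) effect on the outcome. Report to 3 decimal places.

p₁ = P(outcome | exposed) = 222/347 = 0.63977
p₀ = P(outcome | unexposed) = 386/1249 = 0.30905
Under exogeneity and monotonicity, PN = (p₁ − p₀) / p₁.
PN = (0.63977 − 0.30905) / 0.63977 = 0.33072 / 0.63977 ≈ 0.5169

PN ≈ 0.517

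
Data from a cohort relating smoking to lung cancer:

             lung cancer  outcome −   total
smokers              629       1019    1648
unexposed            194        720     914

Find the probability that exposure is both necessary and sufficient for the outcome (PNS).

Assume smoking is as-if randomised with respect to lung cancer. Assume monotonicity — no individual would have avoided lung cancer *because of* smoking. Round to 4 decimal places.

PNS ≈ 0.1694

p₁ = P(outcome | exposed) = 629/1648 = 0.38167
p₀ = P(outcome | unexposed) = 194/914 = 0.21225
Under exogeneity and monotonicity, PNS = p₁ − p₀.
PNS = 0.38167 − 0.21225 = 0.16942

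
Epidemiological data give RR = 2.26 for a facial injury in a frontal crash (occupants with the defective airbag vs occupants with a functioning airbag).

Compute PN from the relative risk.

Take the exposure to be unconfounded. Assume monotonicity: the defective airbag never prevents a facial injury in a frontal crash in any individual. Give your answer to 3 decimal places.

PN ≈ 0.558

Under exogeneity and monotonicity, PN = (RR − 1) / RR = 1 − 1/RR.
PN = (2.26 − 1) / 2.26 = 1.26 / 2.26 ≈ 0.5575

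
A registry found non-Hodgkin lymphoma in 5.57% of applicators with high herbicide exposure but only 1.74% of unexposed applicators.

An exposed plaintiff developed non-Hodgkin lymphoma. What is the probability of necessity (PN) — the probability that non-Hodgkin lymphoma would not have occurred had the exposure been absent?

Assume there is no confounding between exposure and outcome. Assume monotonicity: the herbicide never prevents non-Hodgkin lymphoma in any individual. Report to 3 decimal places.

PN ≈ 0.688

p₁ = 0.0557, p₀ = 0.0174.
Under exogeneity and monotonicity, PN = (p₁ − p₀) / p₁.
PN = (0.0557 − 0.0174) / 0.0557 = 0.0383 / 0.0557 ≈ 0.6876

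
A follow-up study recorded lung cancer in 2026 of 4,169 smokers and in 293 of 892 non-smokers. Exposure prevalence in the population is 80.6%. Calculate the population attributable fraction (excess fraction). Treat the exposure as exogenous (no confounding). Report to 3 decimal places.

PAF ≈ 0.279

p₁ = P(outcome | exposed) = 2026/4169 = 0.48597
p₀ = P(outcome | unexposed) = 293/892 = 0.32848
Overall risk P(Y=1) = π·p₁ + (1−π)·p₀ = 0.806×0.48597 + 0.194×0.32848 = 0.45541.
Under exogeneity, PAF = [P(Y=1) − p₀] / P(Y=1).
PAF = (0.45541 − 0.32848) / 0.45541 ≈ 0.2787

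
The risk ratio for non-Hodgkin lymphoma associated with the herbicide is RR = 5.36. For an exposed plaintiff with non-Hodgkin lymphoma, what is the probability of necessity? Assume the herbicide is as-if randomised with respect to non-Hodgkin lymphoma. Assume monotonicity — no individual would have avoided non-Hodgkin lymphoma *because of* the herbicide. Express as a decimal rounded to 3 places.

PN ≈ 0.813

Under exogeneity and monotonicity, PN = (RR − 1) / RR = 1 − 1/RR.
PN = (5.36 − 1) / 5.36 = 4.36 / 5.36 ≈ 0.8134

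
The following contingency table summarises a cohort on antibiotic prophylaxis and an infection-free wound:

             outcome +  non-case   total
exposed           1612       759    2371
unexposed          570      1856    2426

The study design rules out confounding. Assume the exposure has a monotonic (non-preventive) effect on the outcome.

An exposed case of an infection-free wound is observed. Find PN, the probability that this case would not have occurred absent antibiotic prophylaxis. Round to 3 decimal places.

PN ≈ 0.654

p₁ = P(outcome | exposed) = 1612/2371 = 0.67988
p₀ = P(outcome | unexposed) = 570/2426 = 0.23495
Under exogeneity and monotonicity, PN = (p₁ − p₀) / p₁.
PN = (0.67988 − 0.23495) / 0.67988 = 0.44493 / 0.67988 ≈ 0.6544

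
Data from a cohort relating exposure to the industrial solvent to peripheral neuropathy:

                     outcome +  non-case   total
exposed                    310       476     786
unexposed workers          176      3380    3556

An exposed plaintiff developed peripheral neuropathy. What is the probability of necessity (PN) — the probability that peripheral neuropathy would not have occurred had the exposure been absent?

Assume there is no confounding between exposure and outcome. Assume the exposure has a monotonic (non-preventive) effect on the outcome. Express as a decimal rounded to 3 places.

p₁ = P(outcome | exposed) = 310/786 = 0.3944
p₀ = P(outcome | unexposed) = 176/3556 = 0.049494
Under exogeneity and monotonicity, PN = (p₁ − p₀) / p₁.
PN = (0.3944 − 0.049494) / 0.3944 = 0.34491 / 0.3944 ≈ 0.8745

PN ≈ 0.875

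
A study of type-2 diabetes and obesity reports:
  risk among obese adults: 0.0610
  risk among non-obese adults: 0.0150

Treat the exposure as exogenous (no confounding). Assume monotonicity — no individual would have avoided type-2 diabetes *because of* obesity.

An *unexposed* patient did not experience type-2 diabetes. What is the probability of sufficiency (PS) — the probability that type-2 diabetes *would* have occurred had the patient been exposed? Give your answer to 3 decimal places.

PS ≈ 0.047

Let p₁ = 0.061, p₀ = 0.015.
Under exogeneity and monotonicity, PS = (p₁ − p₀) / (1 − p₀).
PS = (0.061 − 0.015) / (1 − 0.015) = 0.046 / 0.985 ≈ 0.0467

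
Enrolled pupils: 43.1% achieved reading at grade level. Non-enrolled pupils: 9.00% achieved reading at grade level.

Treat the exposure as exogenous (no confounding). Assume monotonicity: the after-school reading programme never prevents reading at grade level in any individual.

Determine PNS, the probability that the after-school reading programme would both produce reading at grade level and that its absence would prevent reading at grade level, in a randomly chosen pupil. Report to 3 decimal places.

p₁ = 0.431, p₀ = 0.09.
Under exogeneity and monotonicity, PNS = p₁ − p₀.
PNS = 0.431 − 0.09 = 0.341

PNS ≈ 0.341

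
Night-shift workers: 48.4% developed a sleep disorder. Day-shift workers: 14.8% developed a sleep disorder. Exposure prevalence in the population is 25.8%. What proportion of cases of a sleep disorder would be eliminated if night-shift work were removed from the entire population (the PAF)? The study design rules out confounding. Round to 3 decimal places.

PAF ≈ 0.369

p₁ = 0.484, p₀ = 0.148.
Overall risk P(Y=1) = π·p₁ + (1−π)·p₀ = 0.258×0.484 + 0.742×0.148 = 0.23469.
Under exogeneity, PAF = [P(Y=1) − p₀] / P(Y=1).
PAF = (0.23469 − 0.148) / 0.23469 ≈ 0.3694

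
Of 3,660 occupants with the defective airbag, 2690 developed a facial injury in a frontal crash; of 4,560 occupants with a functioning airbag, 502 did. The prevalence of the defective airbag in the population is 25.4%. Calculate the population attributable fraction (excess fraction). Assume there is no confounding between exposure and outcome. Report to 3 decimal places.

p₁ = P(outcome | exposed) = 2690/3660 = 0.73497
p₀ = P(outcome | unexposed) = 502/4560 = 0.11009
Overall risk P(Y=1) = π·p₁ + (1−π)·p₀ = 0.254×0.73497 + 0.746×0.11009 = 0.26881.
Under exogeneity, PAF = [P(Y=1) − p₀] / P(Y=1).
PAF = (0.26881 − 0.11009) / 0.26881 ≈ 0.5905

PAF ≈ 0.590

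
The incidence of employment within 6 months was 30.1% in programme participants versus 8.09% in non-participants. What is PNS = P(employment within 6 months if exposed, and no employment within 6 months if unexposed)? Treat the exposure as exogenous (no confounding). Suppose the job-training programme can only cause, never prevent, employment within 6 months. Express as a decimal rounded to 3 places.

PNS ≈ 0.220

p₁ = 0.301, p₀ = 0.0809.
Under exogeneity and monotonicity, PNS = p₁ − p₀.
PNS = 0.301 − 0.0809 = 0.2201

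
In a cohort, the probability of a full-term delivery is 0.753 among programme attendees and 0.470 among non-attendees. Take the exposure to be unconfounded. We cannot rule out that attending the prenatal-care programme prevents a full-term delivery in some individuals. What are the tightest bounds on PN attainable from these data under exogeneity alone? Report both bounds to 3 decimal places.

Let p₁ = 0.753, p₀ = 0.47.
Under exogeneity alone the bounds on PN are max{0,(p₁−p₀)/p₁} ≤ PN ≤ min{1,(1−p₀)/p₁}.
  lower = (p₁ − p₀)/p₁ = 0.283 / 0.753 ≈ 0.3758
  upper = min{1, (1 − p₀)/p₁} = 0.53 / 0.753 ≈ 0.7039

0.376 ≤ PN ≤ 0.704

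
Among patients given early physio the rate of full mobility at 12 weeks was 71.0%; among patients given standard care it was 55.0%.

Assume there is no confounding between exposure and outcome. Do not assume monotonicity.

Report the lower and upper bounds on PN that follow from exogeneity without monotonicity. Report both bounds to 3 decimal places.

0.225 ≤ PN ≤ 0.634

p₁ = 0.71, p₀ = 0.55.
Under exogeneity alone the bounds on PN are max{0,(p₁−p₀)/p₁} ≤ PN ≤ min{1,(1−p₀)/p₁}.
  lower = (p₁ − p₀)/p₁ = 0.16 / 0.71 ≈ 0.2254
  upper = min{1, (1 − p₀)/p₁} = 0.45 / 0.71 ≈ 0.6338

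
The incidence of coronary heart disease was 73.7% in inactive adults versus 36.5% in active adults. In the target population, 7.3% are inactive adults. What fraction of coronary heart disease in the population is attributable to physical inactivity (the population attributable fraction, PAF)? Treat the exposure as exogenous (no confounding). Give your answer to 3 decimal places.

p₁ = 0.737, p₀ = 0.365.
Overall risk P(Y=1) = π·p₁ + (1−π)·p₀ = 0.073×0.737 + 0.927×0.365 = 0.39216.
Under exogeneity, PAF = [P(Y=1) − p₀] / P(Y=1).
PAF = (0.39216 − 0.365) / 0.39216 ≈ 0.0692

PAF ≈ 0.069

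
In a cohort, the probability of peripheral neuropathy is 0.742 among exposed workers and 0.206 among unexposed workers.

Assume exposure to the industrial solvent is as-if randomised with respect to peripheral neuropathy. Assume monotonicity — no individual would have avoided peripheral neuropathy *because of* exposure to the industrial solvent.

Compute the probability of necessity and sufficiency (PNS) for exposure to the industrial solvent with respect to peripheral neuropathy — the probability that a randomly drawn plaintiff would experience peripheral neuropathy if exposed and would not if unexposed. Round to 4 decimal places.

PNS ≈ 0.5360

Let p₁ = 0.742, p₀ = 0.206.
Under exogeneity and monotonicity, PNS = p₁ − p₀.
PNS = 0.742 − 0.206 = 0.536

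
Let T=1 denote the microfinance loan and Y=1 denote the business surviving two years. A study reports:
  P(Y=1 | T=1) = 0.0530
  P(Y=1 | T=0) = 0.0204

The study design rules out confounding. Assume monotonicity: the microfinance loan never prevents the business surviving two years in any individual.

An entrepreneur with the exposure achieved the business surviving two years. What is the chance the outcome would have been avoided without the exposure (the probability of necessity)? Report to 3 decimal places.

PN ≈ 0.615

Let p₁ = 0.053, p₀ = 0.0204.
Under exogeneity and monotonicity, PN = (p₁ − p₀) / p₁.
PN = (0.053 − 0.0204) / 0.053 = 0.0326 / 0.053 ≈ 0.6151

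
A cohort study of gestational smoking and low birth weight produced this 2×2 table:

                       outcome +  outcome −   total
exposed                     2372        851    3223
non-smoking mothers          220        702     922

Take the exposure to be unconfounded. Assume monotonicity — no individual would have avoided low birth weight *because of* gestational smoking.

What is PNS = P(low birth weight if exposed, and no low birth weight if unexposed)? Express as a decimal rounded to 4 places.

p₁ = P(outcome | exposed) = 2372/3223 = 0.73596
p₀ = P(outcome | unexposed) = 220/922 = 0.23861
Under exogeneity and monotonicity, PNS = p₁ − p₀.
PNS = 0.73596 − 0.23861 = 0.49735

PNS ≈ 0.4973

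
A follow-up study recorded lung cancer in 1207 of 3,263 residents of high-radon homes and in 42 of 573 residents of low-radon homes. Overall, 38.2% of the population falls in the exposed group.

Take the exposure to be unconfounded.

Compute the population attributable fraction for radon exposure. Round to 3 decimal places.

p₁ = P(outcome | exposed) = 1207/3263 = 0.3699
p₀ = P(outcome | unexposed) = 42/573 = 0.073298
Overall risk P(Y=1) = π·p₁ + (1−π)·p₀ = 0.382×0.3699 + 0.618×0.073298 = 0.1866.
Under exogeneity, PAF = [P(Y=1) − p₀] / P(Y=1).
PAF = (0.1866 − 0.073298) / 0.1866 ≈ 0.6072

PAF ≈ 0.607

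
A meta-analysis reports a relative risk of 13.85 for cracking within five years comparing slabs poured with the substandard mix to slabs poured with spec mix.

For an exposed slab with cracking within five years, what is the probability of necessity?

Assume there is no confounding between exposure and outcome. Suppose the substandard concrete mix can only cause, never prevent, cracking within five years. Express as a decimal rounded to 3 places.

Under exogeneity and monotonicity, PN = (RR − 1) / RR = 1 − 1/RR.
PN = (13.85 − 1) / 13.85 = 12.85 / 13.85 ≈ 0.9278

PN ≈ 0.928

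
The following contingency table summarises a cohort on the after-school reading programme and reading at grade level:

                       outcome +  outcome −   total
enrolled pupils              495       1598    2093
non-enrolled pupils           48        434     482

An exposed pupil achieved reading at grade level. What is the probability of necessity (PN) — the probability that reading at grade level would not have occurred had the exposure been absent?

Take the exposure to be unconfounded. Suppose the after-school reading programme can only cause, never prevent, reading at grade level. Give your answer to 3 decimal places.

PN ≈ 0.579

p₁ = P(outcome | exposed) = 495/2093 = 0.2365
p₀ = P(outcome | unexposed) = 48/482 = 0.099585
Under exogeneity and monotonicity, PN = (p₁ − p₀)/p₁.
PN = (0.2365 − 0.099585) / 0.2365 ≈ 0.5789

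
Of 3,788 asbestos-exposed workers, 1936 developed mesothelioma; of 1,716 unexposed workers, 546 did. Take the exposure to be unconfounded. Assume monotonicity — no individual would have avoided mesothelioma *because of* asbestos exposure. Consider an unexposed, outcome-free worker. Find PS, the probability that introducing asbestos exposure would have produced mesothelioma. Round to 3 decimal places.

PS ≈ 0.283

p₁ = P(outcome | exposed) = 1936/3788 = 0.51109
p₀ = P(outcome | unexposed) = 546/1716 = 0.31818
Under exogeneity and monotonicity, PS = (p₁ − p₀) / (1 − p₀).
PS = (0.51109 − 0.31818) / (1 − 0.31818) = 0.19291 / 0.68182 ≈ 0.2829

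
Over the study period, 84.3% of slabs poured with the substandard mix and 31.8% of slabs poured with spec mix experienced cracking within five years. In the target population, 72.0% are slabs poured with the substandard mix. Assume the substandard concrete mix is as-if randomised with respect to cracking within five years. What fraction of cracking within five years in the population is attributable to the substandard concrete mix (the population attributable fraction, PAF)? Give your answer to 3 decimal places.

p₁ = 0.843, p₀ = 0.318.
Overall risk P(Y=1) = π·p₁ + (1−π)·p₀ = 0.72×0.843 + 0.28×0.318 = 0.696.
Under exogeneity, PAF = [P(Y=1) − p₀] / P(Y=1).
PAF = (0.696 − 0.318) / 0.696 ≈ 0.5431

PAF ≈ 0.543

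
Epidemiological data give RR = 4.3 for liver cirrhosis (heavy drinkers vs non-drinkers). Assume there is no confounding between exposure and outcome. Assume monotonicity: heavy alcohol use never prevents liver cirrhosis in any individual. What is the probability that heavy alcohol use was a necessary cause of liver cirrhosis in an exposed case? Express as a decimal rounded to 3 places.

Under exogeneity and monotonicity, PN = (RR − 1) / RR = 1 − 1/RR.
PN = (4.3 − 1) / 4.3 = 3.3 / 4.3 ≈ 0.7674

PN ≈ 0.767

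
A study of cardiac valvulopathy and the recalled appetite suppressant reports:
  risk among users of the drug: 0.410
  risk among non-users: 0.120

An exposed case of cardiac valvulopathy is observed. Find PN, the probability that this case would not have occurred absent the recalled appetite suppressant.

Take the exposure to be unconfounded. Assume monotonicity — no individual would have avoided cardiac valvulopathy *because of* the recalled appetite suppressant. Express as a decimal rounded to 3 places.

Let p₁ = 0.41, p₀ = 0.12.
Under exogeneity and monotonicity, PN = (p₁ − p₀) / p₁.
PN = (0.41 − 0.12) / 0.41 = 0.29 / 0.41 ≈ 0.7073

PN ≈ 0.707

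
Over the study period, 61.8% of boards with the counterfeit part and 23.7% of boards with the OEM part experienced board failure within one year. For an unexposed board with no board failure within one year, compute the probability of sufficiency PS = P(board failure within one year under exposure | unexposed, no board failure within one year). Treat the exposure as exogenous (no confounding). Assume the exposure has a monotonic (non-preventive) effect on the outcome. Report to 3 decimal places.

PS ≈ 0.499

p₁ = 0.618, p₀ = 0.237.
Under exogeneity and monotonicity, PS = (p₁ − p₀) / (1 − p₀).
PS = (0.618 − 0.237) / (1 − 0.237) = 0.381 / 0.763 ≈ 0.4993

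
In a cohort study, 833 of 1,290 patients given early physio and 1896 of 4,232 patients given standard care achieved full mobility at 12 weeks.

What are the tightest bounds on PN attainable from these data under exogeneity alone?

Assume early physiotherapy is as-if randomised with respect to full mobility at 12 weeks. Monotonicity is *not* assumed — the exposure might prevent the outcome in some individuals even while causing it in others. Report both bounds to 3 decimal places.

0.306 ≤ PN ≤ 0.855

p₁ = P(outcome | exposed) = 833/1290 = 0.64574
p₀ = P(outcome | unexposed) = 1896/4232 = 0.44802
Under exogeneity alone the bounds on PN are max{0,(p₁−p₀)/p₁} ≤ PN ≤ min{1,(1−p₀)/p₁}.
  lower = (p₁ − p₀)/p₁ = 0.19772 / 0.64574 ≈ 0.3062
  upper = min{1, (1 − p₀)/p₁} = 0.55198 / 0.64574 ≈ 0.8548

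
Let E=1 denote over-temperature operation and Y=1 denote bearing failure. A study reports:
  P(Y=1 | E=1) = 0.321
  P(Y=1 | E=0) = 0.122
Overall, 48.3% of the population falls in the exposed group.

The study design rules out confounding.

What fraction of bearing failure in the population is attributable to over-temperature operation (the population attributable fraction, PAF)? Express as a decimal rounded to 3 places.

PAF ≈ 0.441

Let p₁ = 0.321, p₀ = 0.122.
Overall risk P(Y=1) = π·p₁ + (1−π)·p₀ = 0.483×0.321 + 0.517×0.122 = 0.21812.
Under exogeneity, PAF = [P(Y=1) − p₀] / P(Y=1).
PAF = (0.21812 − 0.122) / 0.21812 ≈ 0.4407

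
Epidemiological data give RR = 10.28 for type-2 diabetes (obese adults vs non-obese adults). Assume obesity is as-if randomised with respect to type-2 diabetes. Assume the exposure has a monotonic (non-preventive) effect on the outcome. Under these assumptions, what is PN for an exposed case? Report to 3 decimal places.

PN ≈ 0.903

Under exogeneity and monotonicity, PN = (RR − 1) / RR = 1 − 1/RR.
PN = (10.28 − 1) / 10.28 = 9.28 / 10.28 ≈ 0.9027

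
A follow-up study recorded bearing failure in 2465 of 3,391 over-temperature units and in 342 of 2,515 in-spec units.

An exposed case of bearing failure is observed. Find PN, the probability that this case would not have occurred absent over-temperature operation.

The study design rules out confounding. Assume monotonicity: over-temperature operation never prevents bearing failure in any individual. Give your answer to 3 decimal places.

p₁ = P(outcome | exposed) = 2465/3391 = 0.72692
p₀ = P(outcome | unexposed) = 342/2515 = 0.13598
Under exogeneity and monotonicity, PN = (p₁ − p₀) / p₁.
PN = (0.72692 − 0.13598) / 0.72692 = 0.59094 / 0.72692 ≈ 0.8129

PN ≈ 0.813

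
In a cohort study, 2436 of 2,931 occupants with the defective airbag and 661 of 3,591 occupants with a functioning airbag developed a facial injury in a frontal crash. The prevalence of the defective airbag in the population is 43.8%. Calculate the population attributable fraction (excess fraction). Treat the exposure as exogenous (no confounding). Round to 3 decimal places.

PAF ≈ 0.606

p₁ = P(outcome | exposed) = 2436/2931 = 0.83112
p₀ = P(outcome | unexposed) = 661/3591 = 0.18407
Overall risk P(Y=1) = π·p₁ + (1−π)·p₀ = 0.438×0.83112 + 0.562×0.18407 = 0.46748.
Under exogeneity, PAF = [P(Y=1) − p₀] / P(Y=1).
PAF = (0.46748 − 0.18407) / 0.46748 ≈ 0.6062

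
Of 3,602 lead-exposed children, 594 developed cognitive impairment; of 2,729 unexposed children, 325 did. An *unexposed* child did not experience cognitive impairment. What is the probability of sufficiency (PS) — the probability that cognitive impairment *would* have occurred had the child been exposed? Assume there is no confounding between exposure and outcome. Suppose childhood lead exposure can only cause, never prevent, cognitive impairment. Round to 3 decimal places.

PS ≈ 0.052

p₁ = P(outcome | exposed) = 594/3602 = 0.16491
p₀ = P(outcome | unexposed) = 325/2729 = 0.11909
Under exogeneity and monotonicity, PS = (p₁ − p₀) / (1 − p₀).
PS = (0.16491 − 0.11909) / (1 − 0.11909) = 0.045817 / 0.88091 ≈ 0.0520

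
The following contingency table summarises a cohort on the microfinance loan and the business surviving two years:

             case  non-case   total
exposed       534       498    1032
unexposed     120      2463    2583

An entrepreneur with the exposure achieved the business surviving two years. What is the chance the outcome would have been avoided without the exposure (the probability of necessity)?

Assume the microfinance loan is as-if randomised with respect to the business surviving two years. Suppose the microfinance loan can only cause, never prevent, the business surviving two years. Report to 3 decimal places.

PN ≈ 0.910

p₁ = P(outcome | exposed) = 534/1032 = 0.51744
p₀ = P(outcome | unexposed) = 120/2583 = 0.046458
Under exogeneity and monotonicity, PN = (p₁ − p₀)/p₁.
PN = (0.51744 − 0.046458) / 0.51744 ≈ 0.9102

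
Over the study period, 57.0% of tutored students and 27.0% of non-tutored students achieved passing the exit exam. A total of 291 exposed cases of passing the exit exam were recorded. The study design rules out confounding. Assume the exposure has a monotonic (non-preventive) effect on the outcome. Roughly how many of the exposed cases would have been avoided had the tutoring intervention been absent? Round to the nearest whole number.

about 153 cases

p₁ = 0.57, p₀ = 0.27.
PN = (p₁ − p₀)/p₁ = (0.57 − 0.27) / 0.57 ≈ 0.52632.
Attributable cases ≈ PN × (exposed cases) = 0.52632 × 291 ≈ 153.16.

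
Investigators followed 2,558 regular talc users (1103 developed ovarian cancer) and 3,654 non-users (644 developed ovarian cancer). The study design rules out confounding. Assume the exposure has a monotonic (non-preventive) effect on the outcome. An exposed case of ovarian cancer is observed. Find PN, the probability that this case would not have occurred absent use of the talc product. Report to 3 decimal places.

p₁ = P(outcome | exposed) = 1103/2558 = 0.4312
p₀ = P(outcome | unexposed) = 644/3654 = 0.17625
Under exogeneity and monotonicity, PN = (p₁ − p₀) / p₁.
PN = (0.4312 − 0.17625) / 0.4312 = 0.25495 / 0.4312 ≈ 0.5913

PN ≈ 0.591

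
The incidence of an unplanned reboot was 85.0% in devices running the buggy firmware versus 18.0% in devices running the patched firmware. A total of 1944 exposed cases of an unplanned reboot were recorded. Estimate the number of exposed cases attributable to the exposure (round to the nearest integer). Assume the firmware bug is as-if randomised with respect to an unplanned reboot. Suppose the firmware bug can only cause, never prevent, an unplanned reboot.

p₁ = 0.85, p₀ = 0.18.
PN = (p₁ − p₀)/p₁ = (0.85 − 0.18) / 0.85 ≈ 0.78824.
Attributable cases ≈ PN × (exposed cases) = 0.78824 × 1944 ≈ 1532.33.

about 1532 cases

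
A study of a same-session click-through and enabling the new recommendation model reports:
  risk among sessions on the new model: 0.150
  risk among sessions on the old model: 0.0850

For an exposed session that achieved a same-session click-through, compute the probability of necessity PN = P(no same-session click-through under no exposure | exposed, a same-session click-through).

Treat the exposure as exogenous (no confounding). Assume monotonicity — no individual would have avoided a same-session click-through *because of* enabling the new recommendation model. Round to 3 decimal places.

Let p₁ = 0.15, p₀ = 0.085.
Under exogeneity and monotonicity, PN = (p₁ − p₀) / p₁.
PN = (0.15 − 0.085) / 0.15 = 0.065 / 0.15 ≈ 0.4333

PN ≈ 0.433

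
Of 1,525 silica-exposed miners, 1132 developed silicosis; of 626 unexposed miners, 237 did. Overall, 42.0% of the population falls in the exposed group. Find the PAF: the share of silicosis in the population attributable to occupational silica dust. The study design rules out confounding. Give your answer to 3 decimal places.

PAF ≈ 0.287

p₁ = P(outcome | exposed) = 1132/1525 = 0.7423
p₀ = P(outcome | unexposed) = 237/626 = 0.37859
Overall risk P(Y=1) = π·p₁ + (1−π)·p₀ = 0.42×0.7423 + 0.58×0.37859 = 0.53135.
Under exogeneity, PAF = [P(Y=1) − p₀] / P(Y=1).
PAF = (0.53135 − 0.37859) / 0.53135 ≈ 0.2875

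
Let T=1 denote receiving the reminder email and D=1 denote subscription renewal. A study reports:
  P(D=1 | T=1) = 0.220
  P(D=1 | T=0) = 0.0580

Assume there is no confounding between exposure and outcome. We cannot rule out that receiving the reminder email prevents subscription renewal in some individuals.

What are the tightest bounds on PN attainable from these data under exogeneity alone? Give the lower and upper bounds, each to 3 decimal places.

Let p₁ = 0.22, p₀ = 0.058.
Under exogeneity alone the bounds on PN are max{0,(p₁−p₀)/p₁} ≤ PN ≤ min{1,(1−p₀)/p₁}.
  lower = (p₁ − p₀)/p₁ = 0.162 / 0.22 ≈ 0.7364
  upper = min{1, (1 − p₀)/p₁} = 0.942 / 0.22 ≈ 4.2818 → capped at 1

0.736 ≤ PN ≤ 1.000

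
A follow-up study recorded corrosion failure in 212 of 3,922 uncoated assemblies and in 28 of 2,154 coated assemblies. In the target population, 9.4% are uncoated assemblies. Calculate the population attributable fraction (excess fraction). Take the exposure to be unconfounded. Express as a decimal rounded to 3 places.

p₁ = P(outcome | exposed) = 212/3922 = 0.054054
p₀ = P(outcome | unexposed) = 28/2154 = 0.012999
Overall risk P(Y=1) = π·p₁ + (1−π)·p₀ = 0.094×0.054054 + 0.906×0.012999 = 0.016858.
Under exogeneity, PAF = [P(Y=1) − p₀] / P(Y=1).
PAF = (0.016858 − 0.012999) / 0.016858 ≈ 0.2289

PAF ≈ 0.229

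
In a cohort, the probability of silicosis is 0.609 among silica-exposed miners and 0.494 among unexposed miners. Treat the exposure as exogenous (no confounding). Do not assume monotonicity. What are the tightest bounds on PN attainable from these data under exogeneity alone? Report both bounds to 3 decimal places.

0.189 ≤ PN ≤ 0.831

Let p₁ = 0.609, p₀ = 0.494.
Under exogeneity alone the bounds on PN are max{0,(p₁−p₀)/p₁} ≤ PN ≤ min{1,(1−p₀)/p₁}.
  lower = (p₁ − p₀)/p₁ = 0.115 / 0.609 ≈ 0.1888
  upper = min{1, (1 − p₀)/p₁} = 0.506 / 0.609 ≈ 0.8309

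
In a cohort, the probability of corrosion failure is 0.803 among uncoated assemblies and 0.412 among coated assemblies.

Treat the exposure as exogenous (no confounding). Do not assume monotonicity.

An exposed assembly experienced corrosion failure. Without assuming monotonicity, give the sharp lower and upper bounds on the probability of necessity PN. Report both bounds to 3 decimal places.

0.487 ≤ PN ≤ 0.732

Let p₁ = 0.803, p₀ = 0.412.
Under exogeneity alone the bounds on PN are max{0,(p₁−p₀)/p₁} ≤ PN ≤ min{1,(1−p₀)/p₁}.
  lower = (p₁ − p₀)/p₁ = 0.391 / 0.803 ≈ 0.4869
  upper = min{1, (1 − p₀)/p₁} = 0.588 / 0.803 ≈ 0.7323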